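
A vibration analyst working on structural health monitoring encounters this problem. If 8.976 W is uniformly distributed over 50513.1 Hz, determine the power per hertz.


Power spectral density:
PSD = P / BW
    = 8.976 / 50513.1
    = 0.0001777 W/Hz

0.0001777 W/Hz


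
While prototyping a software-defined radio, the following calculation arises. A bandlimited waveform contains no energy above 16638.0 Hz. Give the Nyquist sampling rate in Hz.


The Nyquist rate is twice the maximum frequency component.
fs_min = 2 * fmax
      = 2 * 16638.0
      = 33276.0 Hz

33276.0


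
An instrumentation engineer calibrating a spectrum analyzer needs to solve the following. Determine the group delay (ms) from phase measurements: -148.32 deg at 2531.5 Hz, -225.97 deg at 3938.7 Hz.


Group delay from phase difference:
tau = -d(phi)/d(omega)
d(phi) = -77.65 deg = -1.355248 rad
d(omega) = 2*pi*(3938.7 - 2531.5) = 8841.6984 rad/s
tau = -(-1.355248) / 8841.6984
    = 0.1533 ms

0.1533 ms


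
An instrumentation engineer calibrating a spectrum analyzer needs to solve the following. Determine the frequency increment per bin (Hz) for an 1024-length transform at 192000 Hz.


DFT frequency resolution:
df = fs / N
   = 192000 / 1024
   = 187.5 Hz

187.5 Hz


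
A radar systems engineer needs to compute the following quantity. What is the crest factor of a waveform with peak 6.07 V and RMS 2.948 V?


Crest factor is the ratio of peak to RMS:
CF = V_peak / V_rms
   = 6.07 / 2.948
   = 2.059

2.059


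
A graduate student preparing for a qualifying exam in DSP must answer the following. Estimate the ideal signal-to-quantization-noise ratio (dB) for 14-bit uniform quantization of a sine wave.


Theoretical SNR for a full-scale sinusoid:
SNR = 6.02 * N + 1.76
    = 6.02 * 14 + 1.76
    = 84.28 + 1.76
    = 86.04 dB

86.04 dB


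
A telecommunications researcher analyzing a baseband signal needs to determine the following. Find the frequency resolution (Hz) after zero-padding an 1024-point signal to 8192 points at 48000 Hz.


Frequency resolution after zero-padding:
N_padded = 1024 * 8 = 8192
df = fs / N_padded
   = 48000 / 8192
   = 5.8594 Hz

5.8594 Hz


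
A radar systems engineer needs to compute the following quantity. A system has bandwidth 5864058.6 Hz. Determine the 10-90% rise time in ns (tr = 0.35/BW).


Rise time from bandwidth relationship:
tr = 0.35 / BW
   = 0.35 / 5864058.6
   = 5.968562456e-08 s
   = 59.6856 ns

59.6856 ns


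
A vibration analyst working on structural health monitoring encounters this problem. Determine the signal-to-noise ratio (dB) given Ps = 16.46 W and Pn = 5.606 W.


SNR in decibels:
SNR = 10 * log10(Ps / Pn)
    = 10 * log10(16.46 / 5.606)
    = 10 * log10(2.9361)
    = 10 * 0.4678
    = 4.68 dB

4.68 dB


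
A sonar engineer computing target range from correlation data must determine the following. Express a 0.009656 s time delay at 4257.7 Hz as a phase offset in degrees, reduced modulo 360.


Phase shift from frequency and time delay:
phi = 360 * f * t_delay
    = 360 * 4257.7 * 0.009656
    = 14800.45 degrees
    mod 360 = 40.45 degrees

40.45 degrees


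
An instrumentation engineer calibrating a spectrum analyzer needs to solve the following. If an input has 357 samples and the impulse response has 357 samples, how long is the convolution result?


Linear convolution output length:
L = N + M - 1
  = 357 + 357 - 1
  = 713 samples

713


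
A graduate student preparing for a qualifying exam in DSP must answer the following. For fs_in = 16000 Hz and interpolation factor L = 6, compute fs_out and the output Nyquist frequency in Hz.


Step 1 — output sample rate after interpolation by L:
fs_out = L * fs_in = 6 * 16000 = 96000 Hz

Step 2 — Nyquist frequency of the output stream:
f_Nyq = fs_out / 2 = 96000 / 2 = 48000.0 Hz

fs_out = 96000 Hz; f_Nyquist = 48000.0 Hz


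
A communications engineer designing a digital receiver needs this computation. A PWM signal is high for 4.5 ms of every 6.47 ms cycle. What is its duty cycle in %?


Duty cycle as a percentage:
DC = (t_on / T) * 100
   = (4.5 / 6.47) * 100
   = 0.695518 * 100
   = 69.55 %

69.55 %


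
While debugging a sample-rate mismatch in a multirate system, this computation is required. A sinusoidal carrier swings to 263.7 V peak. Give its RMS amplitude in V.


RMS voltage for a sinusoidal waveform:
V_rms = V_peak / sqrt(2)
      = 263.7 / 1.414214
      = 186.464 V

186.464 V


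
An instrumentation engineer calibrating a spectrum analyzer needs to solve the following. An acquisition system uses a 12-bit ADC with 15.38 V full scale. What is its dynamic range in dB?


Dynamic range from full-scale to LSB:
V_min = V_max / 2^bits = 15.38 / 2^12
DR = 20 * log10(V_max / V_min)
   = 20 * log10(2^12)
   = 20 * 12 * log10(2)
   = 72.25 dB

72.25 dB


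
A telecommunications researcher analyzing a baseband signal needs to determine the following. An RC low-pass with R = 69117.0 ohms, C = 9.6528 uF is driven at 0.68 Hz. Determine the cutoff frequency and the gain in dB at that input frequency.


Step 1 — cutoff frequency:
fc = 1 / (2*pi*R*C)
C = 9.6528 uF = 9.6528e-06 F
fc = 1 / (2*pi*69117.0*9.6528e-06)
   = 0.238551 Hz

Step 2 — magnitude at f = 0.68 Hz:
|H(f)| = 1 / sqrt(1 + (f/fc)^2)
f/fc = 0.68 / 0.238551 = 2.850543
|H| = 1 / sqrt(1 + 8.125595) = 0.3310316
|H|_dB = 20*log10(0.3310316) = -9.6 dB

fc = 0.238551 Hz; |H(0.68 Hz)| = -9.6 dB


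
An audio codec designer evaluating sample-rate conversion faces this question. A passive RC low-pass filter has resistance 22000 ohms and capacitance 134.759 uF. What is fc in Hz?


Cutoff frequency of a first-order RC filter:
fc = 1 / (2 * pi * R * C)
C = 134.759 uF = 0.000134759 F
fc = 1 / (2 * pi * 22000 * 0.000134759)
   = 1 / 18.627746913825
   = 0.053683 Hz

0.053683 Hz


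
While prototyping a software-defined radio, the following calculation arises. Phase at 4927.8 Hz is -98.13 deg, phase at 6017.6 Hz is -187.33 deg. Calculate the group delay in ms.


Group delay from phase difference:
tau = -d(phi)/d(omega)
d(phi) = -89.2 deg = -1.556834 rad
d(omega) = 2*pi*(6017.6 - 4927.8) = 6847.4153 rad/s
tau = -(-1.556834) / 6847.4153
    = 0.2274 ms

0.2274 ms


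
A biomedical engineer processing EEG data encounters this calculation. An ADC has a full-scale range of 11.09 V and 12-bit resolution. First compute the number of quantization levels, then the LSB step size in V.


Step 1 — number of quantization levels:
L = 2^N = 2^12 = 4096

Step 2 — LSB step size:
delta = Vfs / L
      = 11.09 / 4096
      = 0.00270752 V

Levels = 4096; step size = 0.00270752 V


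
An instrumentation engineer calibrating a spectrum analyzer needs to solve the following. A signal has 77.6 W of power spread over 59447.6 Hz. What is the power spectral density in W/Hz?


Power spectral density:
PSD = P / BW
    = 77.6 / 59447.6
    = 0.00130535 W/Hz

0.00130535 W/Hz


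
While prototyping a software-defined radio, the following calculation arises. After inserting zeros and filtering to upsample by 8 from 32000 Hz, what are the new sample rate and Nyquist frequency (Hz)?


Step 1 — output sample rate after interpolation by L:
fs_out = L * fs_in = 8 * 32000 = 256000 Hz

Step 2 — Nyquist frequency of the output stream:
f_Nyq = fs_out / 2 = 256000 / 2 = 128000.0 Hz

fs_out = 256000 Hz; f_Nyquist = 128000.0 Hz


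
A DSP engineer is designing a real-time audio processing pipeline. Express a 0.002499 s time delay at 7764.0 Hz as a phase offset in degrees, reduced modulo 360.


Phase shift from frequency and time delay:
phi = 360 * f * t_delay
    = 360 * 7764.0 * 0.002499
    = 6984.8 degrees
    mod 360 = 144.8 degrees

144.8 degrees


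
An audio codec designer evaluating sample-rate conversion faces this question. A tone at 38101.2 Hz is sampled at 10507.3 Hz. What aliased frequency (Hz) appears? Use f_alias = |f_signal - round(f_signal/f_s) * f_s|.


Compute the nearest integer multiple of fs to the signal:
n = round(38101.2 / 10507.3) = 4
f_alias = |38101.2 - 4 * 10507.3|
        = |38101.2 - 42029.2|
        = 3928.0 Hz

3928.0


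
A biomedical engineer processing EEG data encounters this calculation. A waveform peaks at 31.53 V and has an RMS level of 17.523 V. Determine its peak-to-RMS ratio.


Crest factor is the ratio of peak to RMS:
CF = V_peak / V_rms
   = 31.53 / 17.523
   = 1.7993

1.7993


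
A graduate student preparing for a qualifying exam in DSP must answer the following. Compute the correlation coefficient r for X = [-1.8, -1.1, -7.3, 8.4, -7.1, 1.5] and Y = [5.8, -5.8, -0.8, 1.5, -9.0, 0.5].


Pearson correlation coefficient (population):
r = cov(X,Y) / (std(X) * std(Y))
Mean X = -1.2333, Mean Y = -1.3
Cov(X,Y) = 11.568333
Std(X) = 5.351531, Std(Y) = 4.852491
r = 0.4455

0.4455


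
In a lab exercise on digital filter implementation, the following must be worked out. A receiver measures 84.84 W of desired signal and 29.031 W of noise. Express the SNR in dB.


SNR in decibels:
SNR = 10 * log10(Ps / Pn)
    = 10 * log10(84.84 / 29.031)
    = 10 * log10(2.9224)
    = 10 * 0.4657
    = 4.66 dB

4.66 dB


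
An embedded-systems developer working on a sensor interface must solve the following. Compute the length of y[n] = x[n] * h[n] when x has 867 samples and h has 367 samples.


Linear convolution output length:
L = N + M - 1
  = 867 + 367 - 1
  = 1233 samples

1233


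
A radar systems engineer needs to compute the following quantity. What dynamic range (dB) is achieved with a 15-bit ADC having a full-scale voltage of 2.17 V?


Dynamic range from full-scale to LSB:
V_min = V_max / 2^bits = 2.17 / 2^15
DR = 20 * log10(V_max / V_min)
   = 20 * log10(2^15)
   = 20 * 15 * log10(2)
   = 90.31 dB

90.31 dB


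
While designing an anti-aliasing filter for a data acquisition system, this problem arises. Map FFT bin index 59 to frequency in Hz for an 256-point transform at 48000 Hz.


Frequency of DFT bin k:
f_k = k * fs / N
    = 59 * 48000 / 256
    = 2832000 / 256
    = 11062.5 Hz

11062.5 Hz


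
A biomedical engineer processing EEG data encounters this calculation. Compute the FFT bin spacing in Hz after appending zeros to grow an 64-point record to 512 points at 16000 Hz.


Frequency resolution after zero-padding:
N_padded = 64 * 8 = 512
df = fs / N_padded
   = 16000 / 512
   = 31.25 Hz

31.25 Hz


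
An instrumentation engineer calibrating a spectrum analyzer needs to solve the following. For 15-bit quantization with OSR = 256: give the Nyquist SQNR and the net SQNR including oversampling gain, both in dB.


Step 1 — baseline SQNR at Nyquist:
SQNR_base = 6.02*N + 1.76
          = 6.02*15 + 1.76
          = 92.06 dB

Step 2 — oversampling processing gain:
G = 10*log10(OSR) = 10*log10(256) = 24.08 dB

Step 3 — total:
SQNR_total = 92.06 + 24.08 = 116.14 dB

Base SQNR = 92.06 dB; oversampled SQNR = 116.14 dB


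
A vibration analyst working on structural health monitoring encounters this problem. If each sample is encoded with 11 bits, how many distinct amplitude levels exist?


Number of quantization levels = 2^N
= 2^11
= 2048

2048


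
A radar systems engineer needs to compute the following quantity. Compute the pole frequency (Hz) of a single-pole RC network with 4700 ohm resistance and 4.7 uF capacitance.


Cutoff frequency of a first-order RC filter:
fc = 1 / (2 * pi * R * C)
C = 4.7 uF = 4.7e-06 F
fc = 1 / (2 * pi * 4700 * 4.7e-06)
   = 1 / 0.1387955634356
   = 7.204841 Hz

7.204841 Hz


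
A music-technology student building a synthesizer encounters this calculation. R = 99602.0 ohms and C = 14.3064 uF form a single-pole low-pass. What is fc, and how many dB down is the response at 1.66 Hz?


Step 1 — cutoff frequency:
fc = 1 / (2*pi*R*C)
C = 14.3064 uF = 1.43064e-05 F
fc = 1 / (2*pi*99602.0*1.43064e-05)
   = 0.111692 Hz

Step 2 — magnitude at f = 1.66 Hz:
|H(f)| = 1 / sqrt(1 + (f/fc)^2)
f/fc = 1.66 / 0.111692 = 14.8623
|H| = 1 / sqrt(1 + 220.887961) = 0.0671325
|H|_dB = 20*log10(0.0671325) = -23.46 dB

fc = 0.111692 Hz; |H(1.66 Hz)| = -23.46 dB


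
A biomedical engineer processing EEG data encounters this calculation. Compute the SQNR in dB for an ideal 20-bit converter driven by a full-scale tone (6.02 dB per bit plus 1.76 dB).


Theoretical SNR for a full-scale sinusoid:
SNR = 6.02 * N + 1.76
    = 6.02 * 20 + 1.76
    = 120.4 + 1.76
    = 122.16 dB

122.16 dB


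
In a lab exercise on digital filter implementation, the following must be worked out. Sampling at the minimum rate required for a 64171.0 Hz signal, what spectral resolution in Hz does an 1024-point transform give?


Step 1 — Nyquist sampling rate:
fs = 2 * fmax = 2 * 64171.0 = 128342.0 Hz

Step 2 — DFT bin spacing:
df = fs / N = 128342.0 / 1024 = 125.334 Hz

125.334 Hz


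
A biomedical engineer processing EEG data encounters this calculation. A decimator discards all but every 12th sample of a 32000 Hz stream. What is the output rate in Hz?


Decimation reduces the sample rate:
fs_out = fs_in / M
       = 32000 / 12
       = 2666.6667 Hz

2666.6667 Hz


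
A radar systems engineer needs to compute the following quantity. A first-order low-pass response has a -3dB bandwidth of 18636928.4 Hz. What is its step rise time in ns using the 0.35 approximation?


Rise time from bandwidth relationship:
tr = 0.35 / BW
   = 0.35 / 18636928.4
   = 1.877991869e-08 s
   = 18.7799 ns

18.7799 ns


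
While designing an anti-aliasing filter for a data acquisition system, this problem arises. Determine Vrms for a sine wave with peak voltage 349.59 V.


RMS voltage for a sinusoidal waveform:
V_rms = V_peak / sqrt(2)
      = 349.59 / 1.414214
      = 247.197 V

247.197 V


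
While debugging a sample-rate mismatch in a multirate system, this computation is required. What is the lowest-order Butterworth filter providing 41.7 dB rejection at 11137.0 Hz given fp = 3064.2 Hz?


Butterworth filter order formula:
n = log10(10^(A/10) - 1) / (2 * log10(f_stop/f_pass))
10^(41.7/10) - 1 = 14790.0839
f_stop/f_pass = 11137.0 / 3064.2 = 3.6346
n = 3.7202 -> ceil = 4

4


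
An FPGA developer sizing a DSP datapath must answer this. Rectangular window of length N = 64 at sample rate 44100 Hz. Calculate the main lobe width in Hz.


Main lobe width for a rectangular window:
Width = 2 * fs / N
      = 2 * 44100 / 64
      = 88200 / 64
      = 1378.125 Hz

1378.125 Hz


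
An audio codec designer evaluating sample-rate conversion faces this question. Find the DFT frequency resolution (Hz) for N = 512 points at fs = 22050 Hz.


DFT frequency resolution:
df = fs / N
   = 22050 / 512
   = 43.0664 Hz

43.0664 Hz


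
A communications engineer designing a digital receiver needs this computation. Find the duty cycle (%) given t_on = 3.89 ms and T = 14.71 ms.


Duty cycle as a percentage:
DC = (t_on / T) * 100
   = (3.89 / 14.71) * 100
   = 0.264446 * 100
   = 26.44 %

26.44 %


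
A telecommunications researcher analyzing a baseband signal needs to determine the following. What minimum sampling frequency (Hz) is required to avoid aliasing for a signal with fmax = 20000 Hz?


The Nyquist rate is twice the maximum frequency component.
fs_min = 2 * fmax
      = 2 * 20000
      = 40000 Hz

40000


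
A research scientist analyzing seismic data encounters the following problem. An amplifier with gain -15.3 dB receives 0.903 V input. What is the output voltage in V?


Output voltage from dB gain:
V_out = V_in * 10^(gain_dB / 20)
      = 0.903 * 10^(-15.3 / 20)
      = 0.903 * 0.171791
      = 0.1551 V

0.1551 V


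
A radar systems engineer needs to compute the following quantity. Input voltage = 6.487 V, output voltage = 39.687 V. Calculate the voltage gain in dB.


Voltage gain in dB:
G = 20 * log10(Vout / Vin)
  = 20 * log10(39.687 / 6.487)
  = 20 * log10(6.117928)
  = 20 * 0.786604
  = 15.73 dB

15.73 dB


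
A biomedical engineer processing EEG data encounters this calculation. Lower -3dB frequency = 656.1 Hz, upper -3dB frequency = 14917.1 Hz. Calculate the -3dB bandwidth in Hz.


Bandwidth is the difference of -3dB frequencies:
BW = f_high - f_low
   = 14917.1 - 656.1
   = 14261.0 Hz

14261.0 Hz


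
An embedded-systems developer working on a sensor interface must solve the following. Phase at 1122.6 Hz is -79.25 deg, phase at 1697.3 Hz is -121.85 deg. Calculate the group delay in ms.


Group delay from phase difference:
tau = -d(phi)/d(omega)
d(phi) = -42.6 deg = -0.74351 rad
d(omega) = 2*pi*(1697.3 - 1122.6) = 3610.9466 rad/s
tau = -(-0.74351) / 3610.9466
    = 0.2059 ms

0.2059 ms


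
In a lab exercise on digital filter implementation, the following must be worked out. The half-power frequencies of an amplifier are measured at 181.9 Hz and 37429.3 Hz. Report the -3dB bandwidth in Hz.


Bandwidth is the difference of -3dB frequencies:
BW = f_high - f_low
   = 37429.3 - 181.9
   = 37247.4 Hz

37247.4 Hz


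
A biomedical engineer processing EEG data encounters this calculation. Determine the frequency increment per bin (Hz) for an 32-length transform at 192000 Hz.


DFT frequency resolution:
df = fs / N
   = 192000 / 32
   = 6000.0 Hz

6000.0 Hz


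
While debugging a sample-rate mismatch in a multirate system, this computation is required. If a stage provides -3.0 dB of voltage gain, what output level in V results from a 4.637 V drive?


Output voltage from dB gain:
V_out = V_in * 10^(gain_dB / 20)
      = 4.637 * 10^(-3.0 / 20)
      = 4.637 * 0.707946
      = 3.2827 V

3.2827 V


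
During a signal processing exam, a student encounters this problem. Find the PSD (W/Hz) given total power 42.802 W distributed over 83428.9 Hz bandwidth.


Power spectral density:
PSD = P / BW
    = 42.802 / 83428.9
    = 0.00051304 W/Hz

0.00051304 W/Hz


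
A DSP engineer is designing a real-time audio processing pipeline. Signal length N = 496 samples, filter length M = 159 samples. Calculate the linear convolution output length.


Linear convolution output length:
L = N + M - 1
  = 496 + 159 - 1
  = 654 samples

654


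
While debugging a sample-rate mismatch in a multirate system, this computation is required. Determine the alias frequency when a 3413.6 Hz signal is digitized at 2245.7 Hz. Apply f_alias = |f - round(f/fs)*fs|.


Compute the nearest integer multiple of fs to the signal:
n = round(3413.6 / 2245.7) = 2
f_alias = |3413.6 - 2 * 2245.7|
        = |3413.6 - 4491.4|
        = 1077.8 Hz

1077.8


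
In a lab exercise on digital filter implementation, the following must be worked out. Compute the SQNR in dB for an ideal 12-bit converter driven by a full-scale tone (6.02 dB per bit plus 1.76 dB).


Theoretical SNR for a full-scale sinusoid:
SNR = 6.02 * N + 1.76
    = 6.02 * 12 + 1.76
    = 72.24 + 1.76
    = 74.0 dB

74.0 dB


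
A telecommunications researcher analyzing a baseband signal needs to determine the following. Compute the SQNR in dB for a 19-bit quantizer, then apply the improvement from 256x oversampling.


Step 1 — baseline SQNR at Nyquist:
SQNR_base = 6.02*N + 1.76
          = 6.02*19 + 1.76
          = 116.14 dB

Step 2 — oversampling processing gain:
G = 10*log10(OSR) = 10*log10(256) = 24.08 dB

Step 3 — total:
SQNR_total = 116.14 + 24.08 = 140.22 dB

Base SQNR = 116.14 dB; oversampled SQNR = 140.22 dB


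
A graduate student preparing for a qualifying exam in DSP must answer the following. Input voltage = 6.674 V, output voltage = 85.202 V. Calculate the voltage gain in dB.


Voltage gain in dB:
G = 20 * log10(Vout / Vin)
  = 20 * log10(85.202 / 6.674)
  = 20 * log10(12.766257)
  = 20 * 1.106064
  = 22.12 dB

22.12 dB


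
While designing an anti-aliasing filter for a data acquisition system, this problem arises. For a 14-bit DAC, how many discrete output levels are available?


Number of quantization levels = 2^N
= 2^14
= 16384

16384


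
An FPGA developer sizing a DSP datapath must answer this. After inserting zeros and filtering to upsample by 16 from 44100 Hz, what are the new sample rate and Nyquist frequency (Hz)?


Step 1 — output sample rate after interpolation by L:
fs_out = L * fs_in = 16 * 44100 = 705600 Hz

Step 2 — Nyquist frequency of the output stream:
f_Nyq = fs_out / 2 = 705600 / 2 = 352800.0 Hz

fs_out = 705600 Hz; f_Nyquist = 352800.0 Hz


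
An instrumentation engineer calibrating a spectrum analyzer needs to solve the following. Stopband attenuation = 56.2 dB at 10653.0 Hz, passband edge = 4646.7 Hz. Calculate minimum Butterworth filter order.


Butterworth filter order formula:
n = log10(10^(A/10) - 1) / (2 * log10(f_stop/f_pass))
10^(56.2/10) - 1 = 416868.3835
f_stop/f_pass = 10653.0 / 4646.7 = 2.2926
n = 7.7985 -> ceil = 8

8


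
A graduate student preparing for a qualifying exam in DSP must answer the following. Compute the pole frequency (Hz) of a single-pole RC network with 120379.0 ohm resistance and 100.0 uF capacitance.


Cutoff frequency of a first-order RC filter:
fc = 1 / (2 * pi * R * C)
C = 100.0 uF = 0.0001 F
fc = 1 / (2 * pi * 120379.0 * 0.0001)
   = 1 / 75.636356409297
   = 0.013221 Hz

0.013221 Hz


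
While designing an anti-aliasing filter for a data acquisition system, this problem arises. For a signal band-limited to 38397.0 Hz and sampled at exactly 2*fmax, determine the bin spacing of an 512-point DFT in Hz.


Step 1 — Nyquist sampling rate:
fs = 2 * fmax = 2 * 38397.0 = 76794.0 Hz

Step 2 — DFT bin spacing:
df = fs / N = 76794.0 / 512 = 149.9883 Hz

149.9883 Hz


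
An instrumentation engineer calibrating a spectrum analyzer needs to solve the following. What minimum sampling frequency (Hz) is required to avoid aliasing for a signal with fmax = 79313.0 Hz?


The Nyquist rate is twice the maximum frequency component.
fs_min = 2 * fmax
      = 2 * 79313.0
      = 158626.0 Hz

158626.0


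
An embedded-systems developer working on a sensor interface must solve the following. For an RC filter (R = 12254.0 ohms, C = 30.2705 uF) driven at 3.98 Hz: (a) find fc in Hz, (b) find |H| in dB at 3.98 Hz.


Step 1 — cutoff frequency:
fc = 1 / (2*pi*R*C)
C = 30.2705 uF = 3.02705e-05 F
fc = 1 / (2*pi*12254.0*3.02705e-05)
   = 0.429065 Hz

Step 2 — magnitude at f = 3.98 Hz:
|H(f)| = 1 / sqrt(1 + (f/fc)^2)
f/fc = 3.98 / 0.429065 = 9.275984
|H| = 1 / sqrt(1 + 86.043879) = 0.1071842
|H|_dB = 20*log10(0.1071842) = -19.4 dB

fc = 0.429065 Hz; |H(3.98 Hz)| = -19.4 dB


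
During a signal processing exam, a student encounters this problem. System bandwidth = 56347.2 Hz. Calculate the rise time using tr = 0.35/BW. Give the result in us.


Rise time from bandwidth relationship:
tr = 0.35 / BW
   = 0.35 / 56347.2
   = 6.21148877e-06 s
   = 6.2115 us

6.2115 us


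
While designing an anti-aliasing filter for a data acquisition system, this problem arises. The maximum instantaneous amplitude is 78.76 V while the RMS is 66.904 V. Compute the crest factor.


Crest factor is the ratio of peak to RMS:
CF = V_peak / V_rms
   = 78.76 / 66.904
   = 1.1772

1.1772


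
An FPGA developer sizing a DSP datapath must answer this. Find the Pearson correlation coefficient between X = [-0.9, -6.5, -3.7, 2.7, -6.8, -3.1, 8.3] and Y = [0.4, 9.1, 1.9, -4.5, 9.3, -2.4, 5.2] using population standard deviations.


Pearson correlation coefficient (population):
r = cov(X,Y) / (std(X) * std(Y))
Mean X = -1.4286, Mean Y = 2.7143
Cov(X,Y) = -9.169592
Std(X) = 4.99277, Std(Y) = 4.993547
r = -0.3678

-0.3678


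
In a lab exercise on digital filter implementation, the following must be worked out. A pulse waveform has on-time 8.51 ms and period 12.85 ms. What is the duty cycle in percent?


Duty cycle as a percentage:
DC = (t_on / T) * 100
   = (8.51 / 12.85) * 100
   = 0.662257 * 100
   = 66.23 %

66.23 %


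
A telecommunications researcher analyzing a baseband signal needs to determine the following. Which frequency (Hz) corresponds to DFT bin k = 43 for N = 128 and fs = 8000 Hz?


Frequency of DFT bin k:
f_k = k * fs / N
    = 43 * 8000 / 128
    = 344000 / 128
    = 2687.5 Hz

2687.5 Hz


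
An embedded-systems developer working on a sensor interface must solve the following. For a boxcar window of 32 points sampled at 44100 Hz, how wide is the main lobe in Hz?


Main lobe width for a rectangular window:
Width = 2 * fs / N
      = 2 * 44100 / 32
      = 88200 / 32
      = 2756.25 Hz

2756.25 Hz


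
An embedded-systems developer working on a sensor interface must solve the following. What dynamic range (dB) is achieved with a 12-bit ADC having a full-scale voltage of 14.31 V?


Dynamic range from full-scale to LSB:
V_min = V_max / 2^bits = 14.31 / 2^12
DR = 20 * log10(V_max / V_min)
   = 20 * log10(2^12)
   = 20 * 12 * log10(2)
   = 72.25 dB

72.25 dB


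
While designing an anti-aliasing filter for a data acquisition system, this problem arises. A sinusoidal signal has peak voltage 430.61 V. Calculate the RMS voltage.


RMS voltage for a sinusoidal waveform:
V_rms = V_peak / sqrt(2)
      = 430.61 / 1.414214
      = 304.487 V

304.487 V


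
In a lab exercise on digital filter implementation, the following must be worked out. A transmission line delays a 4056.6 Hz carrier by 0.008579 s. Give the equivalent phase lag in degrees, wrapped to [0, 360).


Phase shift from frequency and time delay:
phi = 360 * f * t_delay
    = 360 * 4056.6 * 0.008579
    = 12528.57 degrees
    mod 360 = 288.57 degrees

288.57 degrees


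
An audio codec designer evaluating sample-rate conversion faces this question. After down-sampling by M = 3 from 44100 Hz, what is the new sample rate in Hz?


Decimation reduces the sample rate:
fs_out = fs_in / M
       = 44100 / 3
       = 14700.0 Hz

14700.0 Hz


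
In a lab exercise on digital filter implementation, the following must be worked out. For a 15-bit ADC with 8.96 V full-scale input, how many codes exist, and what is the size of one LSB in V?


Step 1 — number of quantization levels:
L = 2^N = 2^15 = 32768

Step 2 — LSB step size:
delta = Vfs / L
      = 8.96 / 32768
      = 0.00027344 V

Levels = 32768; step size = 0.00027344 V


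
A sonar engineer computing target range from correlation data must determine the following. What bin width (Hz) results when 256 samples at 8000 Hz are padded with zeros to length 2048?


Frequency resolution after zero-padding:
N_padded = 256 * 8 = 2048
df = fs / N_padded
   = 8000 / 2048
   = 3.9062 Hz

3.9062 Hz


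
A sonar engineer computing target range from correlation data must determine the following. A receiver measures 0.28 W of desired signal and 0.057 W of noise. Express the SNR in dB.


SNR in decibels:
SNR = 10 * log10(Ps / Pn)
    = 10 * log10(0.28 / 0.057)
    = 10 * log10(4.9123)
    = 10 * 0.6913
    = 6.91 dB

6.91 dB


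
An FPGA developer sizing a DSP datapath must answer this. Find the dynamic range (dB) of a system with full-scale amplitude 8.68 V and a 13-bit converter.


Dynamic range from full-scale to LSB:
V_min = V_max / 2^bits = 8.68 / 2^13
DR = 20 * log10(V_max / V_min)
   = 20 * log10(2^13)
   = 20 * 13 * log10(2)
   = 78.27 dB

78.27 dB


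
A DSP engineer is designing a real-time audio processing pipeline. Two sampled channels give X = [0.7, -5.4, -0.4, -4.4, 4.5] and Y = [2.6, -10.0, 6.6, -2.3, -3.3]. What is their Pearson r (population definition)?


Pearson correlation coefficient (population):
r = cov(X,Y) / (std(X) * std(Y))
Mean X = -1.0, Mean Y = -1.28
Cov(X,Y) = 8.41
Std(X) = 3.589429, Std(Y) = 5.626864
r = 0.4164

0.4164


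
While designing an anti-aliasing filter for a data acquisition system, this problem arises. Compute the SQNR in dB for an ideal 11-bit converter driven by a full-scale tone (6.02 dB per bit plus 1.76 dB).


Theoretical SNR for a full-scale sinusoid:
SNR = 6.02 * N + 1.76
    = 6.02 * 11 + 1.76
    = 66.22 + 1.76
    = 67.98 dB

67.98 dB


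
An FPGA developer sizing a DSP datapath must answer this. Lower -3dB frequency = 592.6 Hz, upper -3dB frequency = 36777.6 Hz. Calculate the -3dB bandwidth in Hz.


Bandwidth is the difference of -3dB frequencies:
BW = f_high - f_low
   = 36777.6 - 592.6
   = 36185.0 Hz

36185.0 Hz


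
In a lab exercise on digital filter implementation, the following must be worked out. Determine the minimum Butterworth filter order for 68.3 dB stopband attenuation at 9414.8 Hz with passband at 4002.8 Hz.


Butterworth filter order formula:
n = log10(10^(A/10) - 1) / (2 * log10(f_stop/f_pass))
10^(68.3/10) - 1 = 6760828.7539
f_stop/f_pass = 9414.8 / 4002.8 = 2.3521
n = 9.1938 -> ceil = 10

10


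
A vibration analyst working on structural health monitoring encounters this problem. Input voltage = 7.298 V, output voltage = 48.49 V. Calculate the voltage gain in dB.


Voltage gain in dB:
G = 20 * log10(Vout / Vin)
  = 20 * log10(48.49 / 7.298)
  = 20 * log10(6.644286)
  = 20 * 0.822448
  = 16.45 dB

16.45 dB


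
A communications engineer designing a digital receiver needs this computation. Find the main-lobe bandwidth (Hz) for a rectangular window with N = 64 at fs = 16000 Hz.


Main lobe width for a rectangular window:
Width = 2 * fs / N
      = 2 * 16000 / 64
      = 32000 / 64
      = 500.0 Hz

500.0 Hz


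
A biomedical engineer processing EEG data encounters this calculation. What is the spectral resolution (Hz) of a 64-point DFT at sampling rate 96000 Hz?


DFT frequency resolution:
df = fs / N
   = 96000 / 64
   = 1500.0 Hz

1500.0 Hz


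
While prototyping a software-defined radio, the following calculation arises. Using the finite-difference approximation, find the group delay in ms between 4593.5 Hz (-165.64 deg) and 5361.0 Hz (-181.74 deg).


Group delay from phase difference:
tau = -d(phi)/d(omega)
d(phi) = -16.1 deg = -0.280998 rad
d(omega) = 2*pi*(5361.0 - 4593.5) = 4822.3447 rad/s
tau = -(-0.280998) / 4822.3447
    = 0.0583 ms

0.0583 ms


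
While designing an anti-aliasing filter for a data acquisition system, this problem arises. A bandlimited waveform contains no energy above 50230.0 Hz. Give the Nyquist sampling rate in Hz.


The Nyquist rate is twice the maximum frequency component.
fs_min = 2 * fmax
      = 2 * 50230.0
      = 100460.0 Hz

100460.0


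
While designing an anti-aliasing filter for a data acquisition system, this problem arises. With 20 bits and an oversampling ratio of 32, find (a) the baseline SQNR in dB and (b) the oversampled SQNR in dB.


Step 1 — baseline SQNR at Nyquist:
SQNR_base = 6.02*N + 1.76
          = 6.02*20 + 1.76
          = 122.16 dB

Step 2 — oversampling processing gain:
G = 10*log10(OSR) = 10*log10(32) = 15.05 dB

Step 3 — total:
SQNR_total = 122.16 + 15.05 = 137.21 dB

Base SQNR = 122.16 dB; oversampled SQNR = 137.21 dB


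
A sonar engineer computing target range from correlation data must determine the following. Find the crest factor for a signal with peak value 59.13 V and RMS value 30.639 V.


Crest factor is the ratio of peak to RMS:
CF = V_peak / V_rms
   = 59.13 / 30.639
   = 1.9299

1.9299


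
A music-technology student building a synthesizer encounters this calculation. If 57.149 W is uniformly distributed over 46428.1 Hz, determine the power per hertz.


Power spectral density:
PSD = P / BW
    = 57.149 / 46428.1
    = 0.00123091 W/Hz

0.00123091 W/Hz


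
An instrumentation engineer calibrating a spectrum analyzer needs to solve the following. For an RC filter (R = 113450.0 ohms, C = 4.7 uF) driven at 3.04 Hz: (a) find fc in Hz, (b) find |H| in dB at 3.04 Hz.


Step 1 — cutoff frequency:
fc = 1 / (2*pi*R*C)
C = 4.7 uF = 4.7e-06 F
fc = 1 / (2*pi*113450.0*4.7e-06)
   = 0.298482 Hz

Step 2 — magnitude at f = 3.04 Hz:
|H(f)| = 1 / sqrt(1 + (f/fc)^2)
f/fc = 3.04 / 0.298482 = 10.184869
|H| = 1 / sqrt(1 + 103.731557) = 0.097715
|H|_dB = 20*log10(0.097715) = -20.2 dB

fc = 0.298482 Hz; |H(3.04 Hz)| = -20.2 dB


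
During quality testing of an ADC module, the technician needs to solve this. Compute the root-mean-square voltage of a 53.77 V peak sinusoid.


RMS voltage for a sinusoidal waveform:
V_rms = V_peak / sqrt(2)
      = 53.77 / 1.414214
      = 38.021 V

38.021 V


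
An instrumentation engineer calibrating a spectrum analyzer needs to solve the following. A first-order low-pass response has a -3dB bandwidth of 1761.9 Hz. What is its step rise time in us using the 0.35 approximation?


Rise time from bandwidth relationship:
tr = 0.35 / BW
   = 0.35 / 1761.9
   = 0.0001986491855 s
   = 198.6492 us

198.6492 us


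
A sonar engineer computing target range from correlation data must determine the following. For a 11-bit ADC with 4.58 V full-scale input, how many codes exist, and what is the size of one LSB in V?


Step 1 — number of quantization levels:
L = 2^N = 2^11 = 2048

Step 2 — LSB step size:
delta = Vfs / L
      = 4.58 / 2048
      = 0.00223633 V

Levels = 2048; step size = 0.00223633 V


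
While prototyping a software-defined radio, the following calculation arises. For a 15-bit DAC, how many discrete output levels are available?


Number of quantization levels = 2^N
= 2^15
= 32768

32768


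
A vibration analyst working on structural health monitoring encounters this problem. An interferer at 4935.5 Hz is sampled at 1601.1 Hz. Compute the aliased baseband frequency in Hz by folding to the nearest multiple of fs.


Compute the nearest integer multiple of fs to the signal:
n = round(4935.5 / 1601.1) = 3
f_alias = |4935.5 - 3 * 1601.1|
        = |4935.5 - 4803.3|
        = 132.2 Hz

132.2


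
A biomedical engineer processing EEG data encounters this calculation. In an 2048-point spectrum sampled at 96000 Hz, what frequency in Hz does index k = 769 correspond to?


Frequency of DFT bin k:
f_k = k * fs / N
    = 769 * 96000 / 2048
    = 73824000 / 2048
    = 36046.875 Hz

36046.875 Hz


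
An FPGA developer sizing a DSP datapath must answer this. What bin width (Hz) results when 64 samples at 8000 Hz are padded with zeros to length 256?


Frequency resolution after zero-padding:
N_padded = 64 * 4 = 256
df = fs / N_padded
   = 8000 / 256
   = 31.25 Hz

31.25 Hz


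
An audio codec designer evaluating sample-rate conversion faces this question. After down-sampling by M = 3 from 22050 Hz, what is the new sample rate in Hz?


Decimation reduces the sample rate:
fs_out = fs_in / M
       = 22050 / 3
       = 7350.0 Hz

7350.0 Hz


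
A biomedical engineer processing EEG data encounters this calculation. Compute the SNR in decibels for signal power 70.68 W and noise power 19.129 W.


SNR in decibels:
SNR = 10 * log10(Ps / Pn)
    = 10 * log10(70.68 / 19.129)
    = 10 * log10(3.6949)
    = 10 * 0.5676
    = 5.68 dB

5.68 dB


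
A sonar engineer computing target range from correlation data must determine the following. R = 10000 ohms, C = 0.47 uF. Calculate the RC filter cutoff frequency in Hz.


Cutoff frequency of a first-order RC filter:
fc = 1 / (2 * pi * R * C)
C = 0.47 uF = 4.7e-07 F
fc = 1 / (2 * pi * 10000 * 4.7e-07)
   = 1 / 0.029530970943744
   = 33.862754 Hz

33.862754 Hz


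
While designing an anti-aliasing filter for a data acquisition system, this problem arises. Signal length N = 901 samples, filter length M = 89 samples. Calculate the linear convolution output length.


Linear convolution output length:
L = N + M - 1
  = 901 + 89 - 1
  = 989 samples

989


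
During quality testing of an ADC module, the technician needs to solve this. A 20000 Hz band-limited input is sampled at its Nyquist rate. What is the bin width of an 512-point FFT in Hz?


Step 1 — Nyquist sampling rate:
fs = 2 * fmax = 2 * 20000 = 40000 Hz

Step 2 — DFT bin spacing:
df = fs / N = 40000 / 512 = 78.125 Hz

78.125 Hz


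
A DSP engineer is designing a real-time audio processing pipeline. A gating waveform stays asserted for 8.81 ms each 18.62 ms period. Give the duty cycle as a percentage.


Duty cycle as a percentage:
DC = (t_on / T) * 100
   = (8.81 / 18.62) * 100
   = 0.473147 * 100
   = 47.31 %

47.31 %


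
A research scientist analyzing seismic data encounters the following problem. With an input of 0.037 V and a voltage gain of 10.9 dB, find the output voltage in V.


Output voltage from dB gain:
V_out = V_in * 10^(gain_dB / 20)
      = 0.037 * 10^(10.9 / 20)
      = 0.037 * 3.507519
      = 0.1298 V

0.1298 V


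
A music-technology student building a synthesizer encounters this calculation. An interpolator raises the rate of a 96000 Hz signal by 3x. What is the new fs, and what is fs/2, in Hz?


Step 1 — output sample rate after interpolation by L:
fs_out = L * fs_in = 3 * 96000 = 288000 Hz

Step 2 — Nyquist frequency of the output stream:
f_Nyq = fs_out / 2 = 288000 / 2 = 144000.0 Hz

fs_out = 288000 Hz; f_Nyquist = 144000.0 Hz


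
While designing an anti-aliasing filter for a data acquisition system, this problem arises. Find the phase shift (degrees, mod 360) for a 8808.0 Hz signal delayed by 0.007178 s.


Phase shift from frequency and time delay:
phi = 360 * f * t_delay
    = 360 * 8808.0 * 0.007178
    = 22760.58 degrees
    mod 360 = 80.58 degrees

80.58 degrees


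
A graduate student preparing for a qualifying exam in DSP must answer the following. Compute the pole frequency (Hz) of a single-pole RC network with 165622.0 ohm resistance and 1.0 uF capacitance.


Cutoff frequency of a first-order RC filter:
fc = 1 / (2 * pi * R * C)
C = 1.0 uF = 1e-06 F
fc = 1 / (2 * pi * 165622.0 * 1e-06)
   = 1 / 1.0406337169457
   = 0.960953 Hz

0.960953 Hz


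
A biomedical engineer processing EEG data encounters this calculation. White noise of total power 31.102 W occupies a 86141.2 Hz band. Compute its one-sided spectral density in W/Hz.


Power spectral density:
PSD = P / BW
    = 31.102 / 86141.2
    = 0.00036106 W/Hz

0.00036106 W/Hz


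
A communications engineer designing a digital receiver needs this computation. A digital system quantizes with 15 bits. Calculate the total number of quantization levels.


Number of quantization levels = 2^N
= 2^15
= 32768

32768


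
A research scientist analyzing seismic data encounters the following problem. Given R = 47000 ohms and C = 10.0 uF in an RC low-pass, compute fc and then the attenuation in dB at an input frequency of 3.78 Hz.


Step 1 — cutoff frequency:
fc = 1 / (2*pi*R*C)
C = 10.0 uF = 1e-05 F
fc = 1 / (2*pi*47000*1e-05)
   = 0.338628 Hz

Step 2 — magnitude at f = 3.78 Hz:
|H(f)| = 1 / sqrt(1 + (f/fc)^2)
f/fc = 3.78 / 0.338628 = 11.162692
|H| = 1 / sqrt(1 + 124.605693) = 0.0892268
|H|_dB = 20*log10(0.0892268) = -20.99 dB

fc = 0.338628 Hz; |H(3.78 Hz)| = -20.99 dB


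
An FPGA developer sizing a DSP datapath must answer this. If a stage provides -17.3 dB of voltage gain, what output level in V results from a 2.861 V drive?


Output voltage from dB gain:
V_out = V_in * 10^(gain_dB / 20)
      = 2.861 * 10^(-17.3 / 20)
      = 2.861 * 0.136458
      = 0.3904 V

0.3904 V


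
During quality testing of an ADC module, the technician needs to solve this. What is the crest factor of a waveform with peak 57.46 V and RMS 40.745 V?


Crest factor is the ratio of peak to RMS:
CF = V_peak / V_rms
   = 57.46 / 40.745
   = 1.4102

1.4102


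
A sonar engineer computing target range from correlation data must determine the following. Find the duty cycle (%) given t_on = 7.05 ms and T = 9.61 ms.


Duty cycle as a percentage:
DC = (t_on / T) * 100
   = (7.05 / 9.61) * 100
   = 0.733611 * 100
   = 73.36 %

73.36 %


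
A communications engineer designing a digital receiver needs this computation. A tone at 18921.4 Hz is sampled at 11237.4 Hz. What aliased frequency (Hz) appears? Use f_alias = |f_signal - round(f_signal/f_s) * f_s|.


Compute the nearest integer multiple of fs to the signal:
n = round(18921.4 / 11237.4) = 2
f_alias = |18921.4 - 2 * 11237.4|
        = |18921.4 - 22474.8|
        = 3553.4 Hz

3553.4


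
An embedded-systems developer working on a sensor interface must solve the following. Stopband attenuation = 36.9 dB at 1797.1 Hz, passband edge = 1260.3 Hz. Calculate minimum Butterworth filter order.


Butterworth filter order formula:
n = log10(10^(A/10) - 1) / (2 * log10(f_stop/f_pass))
10^(36.9/10) - 1 = 4896.7882
f_stop/f_pass = 1797.1 / 1260.3 = 1.4259
n = 11.9726 -> ceil = 12

12
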